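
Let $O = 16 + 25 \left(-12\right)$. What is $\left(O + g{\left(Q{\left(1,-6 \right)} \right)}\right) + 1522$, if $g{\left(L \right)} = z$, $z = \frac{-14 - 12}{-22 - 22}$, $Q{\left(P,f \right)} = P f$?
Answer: $\frac{27249}{22} \approx 1238.6$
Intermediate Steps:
$O = -284$ ($O = 16 - 300 = -284$)
$z = \frac{13}{22}$ ($z = - \frac{26}{-44} = \left(-26\right) \left(- \frac{1}{44}\right) = \frac{13}{22} \approx 0.59091$)
$g{\left(L \right)} = \frac{13}{22}$
$\left(O + g{\left(Q{\left(1,-6 \right)} \right)}\right) + 1522 = \left(-284 + \frac{13}{22}\right) + 1522 = - \frac{6235}{22} + 1522 = \frac{27249}{22}$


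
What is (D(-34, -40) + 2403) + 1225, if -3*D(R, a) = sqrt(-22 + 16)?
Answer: 3628 - I*sqrt(6)/3 ≈ 3628.0 - 0.8165*I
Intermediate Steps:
D(R, a) = -I*sqrt(6)/3 (D(R, a) = -sqrt(-22 + 16)/3 = -I*sqrt(6)/3)
(D(-34, -40) + 2403) + 1225 = (-I*sqrt(6)/3 + 2403) + 1225 = (2403 - I*sqrt(6)/3) + 1225 = 3628 - I*sqrt(6)/3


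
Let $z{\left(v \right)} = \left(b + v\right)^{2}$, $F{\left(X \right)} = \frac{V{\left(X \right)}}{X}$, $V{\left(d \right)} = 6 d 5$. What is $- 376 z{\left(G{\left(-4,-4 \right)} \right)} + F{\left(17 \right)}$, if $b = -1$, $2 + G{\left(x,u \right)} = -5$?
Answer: $-24034$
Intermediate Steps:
$G{\left(x,u \right)} = -7$ ($G{\left(x,u \right)} = -2 - 5 = -7$)
$V{\left(d \right)} = 30 d$
$F{\left(X \right)} = 30$ ($F{\left(X \right)} = \frac{30 X}{X} = 30$)
$z{\left(v \right)} = \left(-1 + v\right)^{2}$
$- 376 z{\left(G{\left(-4,-4 \right)} \right)} + F{\left(17 \right)} = - 376 \left(-1 - 7\right)^{2} + 30 = - 376 \left(-8\right)^{2} + 30 = \left(-376\right) 64 + 30 = -24064 + 30 = -24034$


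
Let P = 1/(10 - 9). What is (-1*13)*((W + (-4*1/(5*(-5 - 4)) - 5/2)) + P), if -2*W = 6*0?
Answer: 1651/90 ≈ 18.344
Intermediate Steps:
P = 1 (P = 1/1 = 1)
W = 0 (W = -3*0 = -1/2*0 = 0)
(-1*13)*((W + (-4*1/(5*(-5 - 4)) - 5/2)) + P) = (-1*13)*((0 + (-4*1/(5*(-5 - 4)) - 5/2)) + 1) = -13*((0 + (-4/(5*(-9)) - 5*1/2)) + 1) = -13*((0 + (-4/(-45) - 5/2)) + 1) = -13*((0 + (-4*(-1/45) - 5/2)) + 1) = -13*((0 + (4/45 - 5/2)) + 1) = -13*((0 - 217/90) + 1) = -13*(-217/90 + 1) = -13*(-127/90) = 1651/90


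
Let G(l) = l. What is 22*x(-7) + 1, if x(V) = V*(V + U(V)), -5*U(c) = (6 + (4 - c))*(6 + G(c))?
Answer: 2777/5 ≈ 555.40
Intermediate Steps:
U(c) = -(6 + c)*(10 - c)/5 (U(c) = -(6 + (4 - c))*(6 + c)/5 = -(10 - c)*(6 + c)/5 = -(6 + c)*(10 - c)/5)
x(V) = V*(-12 + V/5 + V**2/5) (x(V) = V*(V + (-12 - 4*V/5 + V**2/5)) = V*(-12 + V/5 + V**2/5))
22*x(-7) + 1 = 22*((1/5)*(-7)*(-60 - 7 + (-7)**2)) + 1 = 22*((1/5)*(-7)*(-60 - 7 + 49)) + 1 = 22*((1/5)*(-7)*(-18)) + 1 = 22*(126/5) + 1 = 2772/5 + 1 = 2777/5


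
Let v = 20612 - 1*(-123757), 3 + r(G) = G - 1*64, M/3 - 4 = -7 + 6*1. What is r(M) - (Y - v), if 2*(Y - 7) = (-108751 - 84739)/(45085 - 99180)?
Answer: 1561205627/10819 ≈ 1.4430e+5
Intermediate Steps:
M = 9 (M = 12 + 3*(-7 + 6*1) = 12 + 3*(-7 + 6) = 12 + 3*(-1) = 12 - 3 = 9)
r(G) = -67 + G (r(G) = -3 + (G - 1*64) = -3 + (G - 64) = -3 + (-64 + G) = -67 + G)
Y = 95082/10819 (Y = 7 + ((-108751 - 84739)/(45085 - 99180))/2 = 7 + (-193490/(-54095))/2 = 7 + (-193490*(-1/54095))/2 = 7 + (½)*(38698/10819) = 7 + 19349/10819 = 95082/10819 ≈ 8.7884)
v = 144369 (v = 20612 + 123757 = 144369)
r(M) - (Y - v) = (-67 + 9) - (95082/10819 - 1*144369) = -58 - (95082/10819 - 144369) = -58 - 1*(-1561833129/10819) = -58 + 1561833129/10819 = 1561205627/10819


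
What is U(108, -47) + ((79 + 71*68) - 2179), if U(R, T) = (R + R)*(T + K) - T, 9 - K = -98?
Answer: 15735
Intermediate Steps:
K = 107 (K = 9 - 1*(-98) = 9 + 98 = 107)
U(R, T) = -T + 2*R*(107 + T) (U(R, T) = (R + R)*(T + 107) - T = (2*R)*(107 + T) - T = 2*R*(107 + T) - T = -T + 2*R*(107 + T))
U(108, -47) + ((79 + 71*68) - 2179) = (-1*(-47) + 214*108 + 2*108*(-47)) + ((79 + 71*68) - 2179) = (47 + 23112 - 10152) + ((79 + 4828) - 2179) = 13007 + (4907 - 2179) = 13007 + 2728 = 15735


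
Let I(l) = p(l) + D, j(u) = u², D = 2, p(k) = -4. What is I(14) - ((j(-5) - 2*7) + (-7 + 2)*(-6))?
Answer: -43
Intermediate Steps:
I(l) = -2 (I(l) = -4 + 2 = -2)
I(14) - ((j(-5) - 2*7) + (-7 + 2)*(-6)) = -2 - (((-5)² - 2*7) + (-7 + 2)*(-6)) = -2 - ((25 - 14) - 5*(-6)) = -2 - (11 + 30) = -2 - 1*41 = -2 - 41 = -43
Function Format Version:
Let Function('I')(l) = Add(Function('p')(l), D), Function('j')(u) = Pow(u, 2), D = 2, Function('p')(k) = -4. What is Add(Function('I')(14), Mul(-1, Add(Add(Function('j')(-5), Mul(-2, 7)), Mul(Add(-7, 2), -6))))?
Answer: -43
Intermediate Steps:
Function('I')(l) = -2 (Function('I')(l) = Add(-4, 2) = -2)
Add(Function('I')(14), Mul(-1, Add(Add(Function('j')(-5), Mul(-2, 7)), Mul(Add(-7, 2), -6)))) = Add(-2, Mul(-1, Add(Add(Pow(-5, 2), Mul(-2, 7)), Mul(Add(-7, 2), -6)))) = Add(-2, Mul(-1, Add(Add(25, -14), Mul(-5, -6)))) = Add(-2, Mul(-1, Add(11, 30))) = Add(-2, Mul(-1, 41)) = Add(-2, -41) = -43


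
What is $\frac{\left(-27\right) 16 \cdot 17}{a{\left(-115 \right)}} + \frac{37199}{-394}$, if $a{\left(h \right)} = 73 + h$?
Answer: $\frac{221863}{2758} \approx 80.443$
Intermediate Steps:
$\frac{\left(-27\right) 16 \cdot 17}{a{\left(-115 \right)}} + \frac{37199}{-394} = \frac{\left(-27\right) 16 \cdot 17}{73 - 115} + \frac{37199}{-394} = \frac{\left(-432\right) 17}{-42} + 37199 \left(- \frac{1}{394}\right) = \left(-7344\right) \left(- \frac{1}{42}\right) - \frac{37199}{394} = \frac{1224}{7} - \frac{37199}{394} = \frac{221863}{2758}$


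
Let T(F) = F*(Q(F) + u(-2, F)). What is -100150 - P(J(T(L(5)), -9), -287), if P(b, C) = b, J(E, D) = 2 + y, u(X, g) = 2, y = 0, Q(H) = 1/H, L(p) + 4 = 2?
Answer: -100152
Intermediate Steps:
L(p) = -2 (L(p) = -4 + 2 = -2)
T(F) = F*(2 + 1/F) (T(F) = F*(1/F + 2) = F*(2 + 1/F))
J(E, D) = 2 (J(E, D) = 2 + 0 = 2)
-100150 - P(J(T(L(5)), -9), -287) = -100150 - 1*2 = -100150 - 2 = -100152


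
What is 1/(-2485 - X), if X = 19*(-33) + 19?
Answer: -1/1877 ≈ -0.00053276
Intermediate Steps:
X = -608 (X = -627 + 19 = -608)
1/(-2485 - X) = 1/(-2485 - 1*(-608)) = 1/(-2485 + 608) = 1/(-1877) = -1/1877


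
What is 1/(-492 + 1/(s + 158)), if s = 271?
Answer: -429/211067 ≈ -0.0020325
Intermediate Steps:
1/(-492 + 1/(s + 158)) = 1/(-492 + 1/(271 + 158)) = 1/(-492 + 1/429) = 1/(-211067/429) = -429/211067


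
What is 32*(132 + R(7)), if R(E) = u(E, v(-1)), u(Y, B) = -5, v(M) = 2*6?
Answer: 4064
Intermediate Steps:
v(M) = 12
R(E) = -5
32*(132 + R(7)) = 32*(132 - 5) = 32*127 = 4064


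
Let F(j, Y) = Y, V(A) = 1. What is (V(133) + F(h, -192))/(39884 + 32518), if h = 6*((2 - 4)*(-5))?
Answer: -191/72402 ≈ -0.0026380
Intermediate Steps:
h = 60 (h = 6*(-2*(-5)) = 6*10 = 60)
(V(133) + F(h, -192))/(39884 + 32518) = (1 - 192)/(39884 + 32518) = -191/72402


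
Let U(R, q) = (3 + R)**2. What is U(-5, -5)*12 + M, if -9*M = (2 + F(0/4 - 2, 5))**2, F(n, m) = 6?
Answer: 368/9 ≈ 40.889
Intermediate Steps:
M = -64/9 (M = -(2 + 6)**2/9 = -1/9*8**2 = -1/9*64 = -64/9 ≈ -7.1111)
U(-5, -5)*12 + M = (3 - 5)**2*12 - 64/9 = (-2)**2*12 - 64/9 = 4*12 - 64/9 = 48 - 64/9 = 368/9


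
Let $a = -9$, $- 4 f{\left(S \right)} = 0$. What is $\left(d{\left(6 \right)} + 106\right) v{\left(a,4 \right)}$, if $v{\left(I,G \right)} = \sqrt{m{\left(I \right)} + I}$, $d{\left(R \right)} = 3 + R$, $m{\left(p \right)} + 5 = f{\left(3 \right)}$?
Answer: $115 i \sqrt{14} \approx 430.29 i$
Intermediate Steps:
$f{\left(S \right)} = 0$ ($f{\left(S \right)} = \left(- \frac{1}{4}\right) 0 = 0$)
$m{\left(p \right)} = -5$ ($m{\left(p \right)} = -5 + 0 = -5$)
$v{\left(I,G \right)} = \sqrt{-5 + I}$
$\left(d{\left(6 \right)} + 106\right) v{\left(a,4 \right)} = \left(\left(3 + 6\right) + 106\right) \sqrt{-5 - 9} = \left(9 + 106\right) \sqrt{-14} = 115 i \sqrt{14}$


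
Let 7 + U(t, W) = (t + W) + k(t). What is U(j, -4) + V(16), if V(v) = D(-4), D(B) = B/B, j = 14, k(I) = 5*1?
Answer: 9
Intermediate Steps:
k(I) = 5
D(B) = 1
V(v) = 1
U(t, W) = -2 + W + t (U(t, W) = -7 + ((t + W) + 5) = -7 + ((W + t) + 5) = -7 + (5 + W + t) = -2 + W + t)
U(j, -4) + V(16) = (-2 - 4 + 14) + 1 = 8 + 1 = 9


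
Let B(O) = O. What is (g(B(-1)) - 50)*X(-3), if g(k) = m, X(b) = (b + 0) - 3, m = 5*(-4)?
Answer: 420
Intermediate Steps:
m = -20
X(b) = -3 + b (X(b) = b - 3 = -3 + b)
g(k) = -20
(g(B(-1)) - 50)*X(-3) = (-20 - 50)*(-3 - 3) = -70*(-6) = 420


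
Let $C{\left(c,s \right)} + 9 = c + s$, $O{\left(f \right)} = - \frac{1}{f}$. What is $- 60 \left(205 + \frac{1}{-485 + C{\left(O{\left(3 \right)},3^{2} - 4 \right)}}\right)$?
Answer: $- \frac{4514055}{367} \approx -12300.0$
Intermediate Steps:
$C{\left(c,s \right)} = -9 + c + s$ ($C{\left(c,s \right)} = -9 + \left(c + s\right) = -9 + c + s$)
$- 60 \left(205 + \frac{1}{-485 + C{\left(O{\left(3 \right)},3^{2} - 4 \right)}}\right) = - 60 \left(205 + \frac{1}{-485 - \left(\frac{40}{3} - 9\right)}\right) = - 60 \left(205 + \frac{1}{-485 - \frac{13}{3}}\right) = - 60 \left(205 + \frac{1}{- \frac{1468}{3}}\right) = - 60 \left(205 - \frac{3}{1468}\right) = \left(-60\right) \frac{300937}{1468} = - \frac{4514055}{367}$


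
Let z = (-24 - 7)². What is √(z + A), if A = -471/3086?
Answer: 5*√366021202/3086 ≈ 30.998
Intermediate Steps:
A = -471/3086 (A = -471*1/3086 = -471/3086 ≈ -0.15262)
z = 961 (z = (-31)² = 961)
√(z + A) = √(961 - 471/3086) = √(2965175/3086) = 5*√366021202/3086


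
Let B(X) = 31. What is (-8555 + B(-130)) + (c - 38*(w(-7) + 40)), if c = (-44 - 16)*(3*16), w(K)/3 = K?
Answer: -12126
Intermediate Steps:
w(K) = 3*K
c = -2880 (c = -60*48 = -2880)
(-8555 + B(-130)) + (c - 38*(w(-7) + 40)) = (-8555 + 31) + (-2880 - 38*(3*(-7) + 40)) = -8524 + (-2880 - 38*(-21 + 40)) = -8524 + (-2880 - 38*19) = -8524 + (-2880 - 722) = -8524 - 3602 = -12126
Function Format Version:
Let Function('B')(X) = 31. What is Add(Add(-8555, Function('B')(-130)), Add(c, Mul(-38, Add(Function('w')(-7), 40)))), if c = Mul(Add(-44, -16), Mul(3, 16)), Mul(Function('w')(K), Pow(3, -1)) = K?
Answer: -12126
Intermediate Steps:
Function('w')(K) = Mul(3, K)
c = -2880 (c = Mul(-60, 48) = -2880)
Add(Add(-8555, Function('B')(-130)), Add(c, Mul(-38, Add(Function('w')(-7), 40)))) = Add(Add(-8555, 31), Add(-2880, Mul(-38, Add(Mul(3, -7), 40)))) = Add(-8524, Add(-2880, Mul(-38, Add(-21, 40)))) = Add(-8524, Add(-2880, Mul(-38, 19))) = Add(-8524, Add(-2880, -722)) = Add(-8524, -3602) = -12126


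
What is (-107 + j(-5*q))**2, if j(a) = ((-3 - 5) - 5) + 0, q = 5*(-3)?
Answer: 14400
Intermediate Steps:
q = -15
j(a) = -13 (j(a) = (-8 - 5) + 0 = -13 + 0 = -13)
(-107 + j(-5*q))**2 = (-107 - 13)**2 = (-120)**2 = 14400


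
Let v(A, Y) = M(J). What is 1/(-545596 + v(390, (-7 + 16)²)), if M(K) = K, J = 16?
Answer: -1/545580 ≈ -1.8329e-6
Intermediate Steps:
v(A, Y) = 16
1/(-545596 + v(390, (-7 + 16)²)) = 1/(-545596 + 16) = 1/(-545580) = -1/545580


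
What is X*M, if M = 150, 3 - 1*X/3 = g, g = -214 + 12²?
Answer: 32850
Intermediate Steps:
g = -70 (g = -214 + 144 = -70)
X = 219 (X = 9 - 3*(-70) = 9 + 210 = 219)
X*M = 219*150 = 32850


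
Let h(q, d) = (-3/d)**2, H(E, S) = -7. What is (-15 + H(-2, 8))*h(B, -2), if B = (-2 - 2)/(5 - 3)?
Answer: -99/2 ≈ -49.500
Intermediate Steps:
B = -2 (B = -4/2 = -4*1/2 = -2)
h(q, d) = 9/d**2
(-15 + H(-2, 8))*h(B, -2) = (-15 - 7)*(9/(-2)**2) = -198/4 = -22*9/4 = -99/2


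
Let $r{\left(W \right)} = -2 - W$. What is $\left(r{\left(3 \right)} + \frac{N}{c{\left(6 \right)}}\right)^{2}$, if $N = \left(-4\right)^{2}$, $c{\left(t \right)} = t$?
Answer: $\frac{49}{9} \approx 5.4444$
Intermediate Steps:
$N = 16$
$\left(r{\left(3 \right)} + \frac{N}{c{\left(6 \right)}}\right)^{2} = \left(\left(-2 - 3\right) + \frac{16}{6}\right)^{2} = \left(\left(-2 - 3\right) + 16 \cdot \frac{1}{6}\right)^{2} = \left(-5 + \frac{8}{3}\right)^{2} = \left(- \frac{7}{3}\right)^{2} = \frac{49}{9}$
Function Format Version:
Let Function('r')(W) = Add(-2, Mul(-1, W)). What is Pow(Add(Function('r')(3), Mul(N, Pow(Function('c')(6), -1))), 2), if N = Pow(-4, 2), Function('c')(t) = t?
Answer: Rational(49, 9) ≈ 5.4444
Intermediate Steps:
N = 16
Pow(Add(Function('r')(3), Mul(N, Pow(Function('c')(6), -1))), 2) = Pow(Add(Add(-2, Mul(-1, 3)), Mul(16, Pow(6, -1))), 2) = Pow(Add(Add(-2, -3), Mul(16, Rational(1, 6))), 2) = Pow(Add(-5, Rational(8, 3)), 2) = Pow(Rational(-7, 3), 2) = Rational(49, 9)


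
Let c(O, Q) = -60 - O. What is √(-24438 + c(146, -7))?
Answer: 2*I*√6161 ≈ 156.98*I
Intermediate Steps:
√(-24438 + c(146, -7)) = √(-24438 + (-60 - 1*146)) = √(-24438 + (-60 - 146)) = √(-24438 - 206) = √(-24644) = 2*I*√6161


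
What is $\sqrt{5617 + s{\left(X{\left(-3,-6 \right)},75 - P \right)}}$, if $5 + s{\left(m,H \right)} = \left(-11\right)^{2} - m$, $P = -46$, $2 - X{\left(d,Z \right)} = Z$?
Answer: $5 \sqrt{229} \approx 75.664$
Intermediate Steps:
$X{\left(d,Z \right)} = 2 - Z$
$s{\left(m,H \right)} = 116 - m$ ($s{\left(m,H \right)} = -5 - \left(-121 + m\right) = 116 - m$)
$\sqrt{5617 + s{\left(X{\left(-3,-6 \right)},75 - P \right)}} = \sqrt{5617 + \left(116 - \left(2 - -6\right)\right)} = \sqrt{5617 + \left(116 - \left(2 + 6\right)\right)} = \sqrt{5617 + \left(116 - 8\right)} = \sqrt{5617 + 108} = \sqrt{5725} = 5 \sqrt{229}$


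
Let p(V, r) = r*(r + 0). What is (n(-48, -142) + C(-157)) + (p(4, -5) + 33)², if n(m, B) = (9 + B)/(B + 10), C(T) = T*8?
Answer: 278389/132 ≈ 2109.0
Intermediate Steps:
C(T) = 8*T
n(m, B) = (9 + B)/(10 + B)
p(V, r) = r² (p(V, r) = r*r = r²)
(n(-48, -142) + C(-157)) + (p(4, -5) + 33)² = ((9 - 142)/(10 - 142) + 8*(-157)) + ((-5)² + 33)² = (-133/(-132) - 1256) + (25 + 33)² = (-1/132*(-133) - 1256) + 58² = (133/132 - 1256) + 3364 = -165659/132 + 3364 = 278389/132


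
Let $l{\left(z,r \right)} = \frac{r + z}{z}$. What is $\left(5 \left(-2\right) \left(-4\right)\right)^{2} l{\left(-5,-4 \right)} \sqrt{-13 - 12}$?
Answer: $14400 i \approx 14400.0 i$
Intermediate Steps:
$l{\left(z,r \right)} = \frac{r + z}{z}$
$\left(5 \left(-2\right) \left(-4\right)\right)^{2} l{\left(-5,-4 \right)} \sqrt{-13 - 12} = \left(5 \left(-2\right) \left(-4\right)\right)^{2} \frac{-4 - 5}{-5} \sqrt{-13 - 12} = \left(\left(-10\right) \left(-4\right)\right)^{2} \left(\left(- \frac{1}{5}\right) \left(-9\right)\right) \sqrt{-25} = 40^{2} \cdot \frac{9}{5} \cdot 5 i = 1600 \cdot \frac{9}{5} \cdot 5 i = 2880 \cdot 5 i = 14400 i$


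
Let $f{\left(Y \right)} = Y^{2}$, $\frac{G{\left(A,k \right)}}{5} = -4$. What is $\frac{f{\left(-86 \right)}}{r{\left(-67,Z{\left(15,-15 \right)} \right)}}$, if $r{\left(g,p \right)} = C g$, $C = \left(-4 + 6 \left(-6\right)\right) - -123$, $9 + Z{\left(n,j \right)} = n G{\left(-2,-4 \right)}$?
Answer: $- \frac{7396}{5561} \approx -1.33$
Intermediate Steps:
$G{\left(A,k \right)} = -20$ ($G{\left(A,k \right)} = 5 \left(-4\right) = -20$)
$Z{\left(n,j \right)} = -9 - 20 n$ ($Z{\left(n,j \right)} = -9 + n \left(-20\right) = -9 - 20 n$)
$C = 83$ ($C = \left(-4 - 36\right) + 123 = -40 + 123 = 83$)
$r{\left(g,p \right)} = 83 g$
$\frac{f{\left(-86 \right)}}{r{\left(-67,Z{\left(15,-15 \right)} \right)}} = \frac{\left(-86\right)^{2}}{83 \left(-67\right)} = \frac{7396}{-5561} = 7396 \left(- \frac{1}{5561}\right) = - \frac{7396}{5561}$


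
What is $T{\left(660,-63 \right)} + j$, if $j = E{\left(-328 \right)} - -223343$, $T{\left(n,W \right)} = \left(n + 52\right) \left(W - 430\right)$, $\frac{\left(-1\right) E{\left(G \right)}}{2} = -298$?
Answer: $-127077$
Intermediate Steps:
$E{\left(G \right)} = 596$ ($E{\left(G \right)} = \left(-2\right) \left(-298\right) = 596$)
$T{\left(n,W \right)} = \left(-430 + W\right) \left(52 + n\right)$ ($T{\left(n,W \right)} = \left(52 + n\right) \left(-430 + W\right) = \left(-430 + W\right) \left(52 + n\right)$)
$j = 223939$ ($j = 596 - -223343 = 596 + 223343 = 223939$)
$T{\left(660,-63 \right)} + j = \left(-22360 - 283800 + 52 \left(-63\right) - 41580\right) + 223939 = \left(-22360 - 283800 - 3276 - 41580\right) + 223939 = -351016 + 223939 = -127077$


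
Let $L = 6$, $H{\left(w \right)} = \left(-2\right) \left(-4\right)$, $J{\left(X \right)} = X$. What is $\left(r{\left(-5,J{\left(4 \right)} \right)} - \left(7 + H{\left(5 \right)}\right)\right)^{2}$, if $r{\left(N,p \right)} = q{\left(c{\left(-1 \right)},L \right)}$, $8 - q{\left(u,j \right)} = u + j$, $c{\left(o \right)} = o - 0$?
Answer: $144$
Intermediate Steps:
$H{\left(w \right)} = 8$
$c{\left(o \right)} = o$ ($c{\left(o \right)} = o + 0 = o$)
$q{\left(u,j \right)} = 8 - j - u$ ($q{\left(u,j \right)} = 8 - \left(u + j\right) = 8 - \left(j + u\right) = 8 - j - u$)
$r{\left(N,p \right)} = 3$ ($r{\left(N,p \right)} = 8 - 6 - -1 = 8 - 6 + 1 = 3$)
$\left(r{\left(-5,J{\left(4 \right)} \right)} - \left(7 + H{\left(5 \right)}\right)\right)^{2} = \left(3 - 15\right)^{2} = \left(-12\right)^{2} = 144$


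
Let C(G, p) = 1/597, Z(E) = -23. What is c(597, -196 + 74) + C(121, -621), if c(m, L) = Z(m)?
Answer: -13730/597 ≈ -22.998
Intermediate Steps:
c(m, L) = -23
C(G, p) = 1/597
c(597, -196 + 74) + C(121, -621) = -23 + 1/597 = -13730/597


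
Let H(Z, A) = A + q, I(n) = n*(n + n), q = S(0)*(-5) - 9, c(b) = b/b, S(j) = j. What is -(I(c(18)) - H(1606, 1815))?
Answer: 1804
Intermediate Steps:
c(b) = 1
q = -9 (q = 0*(-5) - 9 = 0 - 9 = -9)
I(n) = 2*n**2 (I(n) = n*(2*n) = 2*n**2)
H(Z, A) = -9 + A (H(Z, A) = A - 9 = -9 + A)
-(I(c(18)) - H(1606, 1815)) = -(2*1**2 - (-9 + 1815)) = -(2*1 - 1*1806) = -(2 - 1806) = -1*(-1804) = 1804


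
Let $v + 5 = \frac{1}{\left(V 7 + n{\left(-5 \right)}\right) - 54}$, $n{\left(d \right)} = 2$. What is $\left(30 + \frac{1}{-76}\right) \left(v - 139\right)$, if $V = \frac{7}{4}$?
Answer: $- \frac{246175}{57} \approx -4318.9$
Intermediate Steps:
$V = \frac{7}{4}$ ($V = 7 \cdot \frac{1}{4} = \frac{7}{4} \approx 1.75$)
$v = - \frac{799}{159}$ ($v = -5 + \frac{1}{\left(\frac{7}{4} \cdot 7 + 2\right) - 54} = -5 + \frac{1}{\left(\frac{49}{4} + 2\right) - 54} = -5 + \frac{1}{\frac{57}{4} - 54} = -5 + \frac{1}{- \frac{159}{4}} = -5 - \frac{4}{159} = - \frac{799}{159} \approx -5.0252$)
$\left(30 + \frac{1}{-76}\right) \left(v - 139\right) = \left(30 + \frac{1}{-76}\right) \left(- \frac{799}{159} - 139\right) = \left(30 - \frac{1}{76}\right) \left(- \frac{22900}{159}\right) = \frac{2279}{76} \left(- \frac{22900}{159}\right) = - \frac{246175}{57}$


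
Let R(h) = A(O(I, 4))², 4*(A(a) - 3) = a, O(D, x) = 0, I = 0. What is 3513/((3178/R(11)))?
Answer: 31617/3178 ≈ 9.9487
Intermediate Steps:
A(a) = 3 + a/4
R(h) = 9 (R(h) = (3 + (¼)*0)² = (3 + 0)² = 3² = 9)
3513/((3178/R(11))) = 3513/((3178/9)) = 3513/((3178*(⅑))) = 3513/(3178/9) = 3513*(9/3178) = 31617/3178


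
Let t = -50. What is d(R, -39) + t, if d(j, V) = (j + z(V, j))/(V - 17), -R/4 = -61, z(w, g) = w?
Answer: -3005/56 ≈ -53.661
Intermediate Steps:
R = 244 (R = -4*(-61) = 244)
d(j, V) = (V + j)/(-17 + V) (d(j, V) = (j + V)/(V - 17) = (V + j)/(-17 + V))
d(R, -39) + t = (-39 + 244)/(-17 - 39) - 50 = 205/(-56) - 50 = -1/56*205 - 50 = -205/56 - 50 = -3005/56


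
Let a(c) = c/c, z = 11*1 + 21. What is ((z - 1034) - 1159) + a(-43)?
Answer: -2160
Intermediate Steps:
z = 32 (z = 11 + 21 = 32)
a(c) = 1
((z - 1034) - 1159) + a(-43) = ((32 - 1034) - 1159) + 1 = (-1002 - 1159) + 1 = -2161 + 1 = -2160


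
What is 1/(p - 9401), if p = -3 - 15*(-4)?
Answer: -1/9344 ≈ -0.00010702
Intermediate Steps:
p = 57 (p = -3 + 60 = 57)
1/(p - 9401) = 1/(57 - 9401) = 1/(-9344) = -1/9344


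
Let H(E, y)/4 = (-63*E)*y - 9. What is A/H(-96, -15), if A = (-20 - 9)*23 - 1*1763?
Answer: 135/20162 ≈ 0.0066958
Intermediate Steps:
H(E, y) = -36 - 252*E*y (H(E, y) = 4*((-63*E)*y - 9) = 4*(-63*E*y - 9) = 4*(-9 - 63*E*y) = -36 - 252*E*y)
A = -2430 (A = -29*23 - 1763 = -667 - 1763 = -2430)
A/H(-96, -15) = -2430/(-36 - 252*(-96)*(-15)) = -2430/(-36 - 362880) = -2430/(-362916) = -2430*(-1/362916) = 135/20162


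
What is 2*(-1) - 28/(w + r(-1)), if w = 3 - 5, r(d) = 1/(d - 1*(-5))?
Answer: 14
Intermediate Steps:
r(d) = 1/(5 + d) (r(d) = 1/(d + 5) = 1/(5 + d))
w = -2
2*(-1) - 28/(w + r(-1)) = 2*(-1) - 28/(-2 + 1/(5 - 1)) = -2 - 28/(-2 + 1/4) = -2 - 28/(-7/4) = -2 - 28*(-4/7) = -2 + 16 = 14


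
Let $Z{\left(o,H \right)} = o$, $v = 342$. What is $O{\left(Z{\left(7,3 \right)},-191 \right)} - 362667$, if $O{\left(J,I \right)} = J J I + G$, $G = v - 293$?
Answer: $-371977$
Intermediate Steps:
$G = 49$ ($G = 342 - 293 = 49$)
$O{\left(J,I \right)} = 49 + I J^{2}$ ($O{\left(J,I \right)} = J J I + 49 = J^{2} I + 49 = I J^{2} + 49 = 49 + I J^{2}$)
$O{\left(Z{\left(7,3 \right)},-191 \right)} - 362667 = \left(49 - 191 \cdot 7^{2}\right) - 362667 = \left(49 - 9359\right) - 362667 = -9310 - 362667 = -371977$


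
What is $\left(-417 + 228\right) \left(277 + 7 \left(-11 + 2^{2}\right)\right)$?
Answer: $-43092$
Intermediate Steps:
$\left(-417 + 228\right) \left(277 + 7 \left(-11 + 2^{2}\right)\right) = - 189 \left(277 + 7 \left(-11 + 4\right)\right) = - 189 \left(277 + 7 \left(-7\right)\right) = - 189 \left(277 - 49\right) = \left(-189\right) 228 = -43092$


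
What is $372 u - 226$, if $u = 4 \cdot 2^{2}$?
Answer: $5726$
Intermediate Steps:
$u = 16$ ($u = 4 \cdot 4 = 16$)
$372 u - 226 = 372 \cdot 16 - 226 = 5952 - 226 = 5726$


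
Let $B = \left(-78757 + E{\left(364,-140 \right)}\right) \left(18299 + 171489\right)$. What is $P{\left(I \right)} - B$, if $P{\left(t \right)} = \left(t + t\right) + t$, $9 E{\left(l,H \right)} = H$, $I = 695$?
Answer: $\frac{134550790729}{9} \approx 1.495 \cdot 10^{10}$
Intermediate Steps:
$E{\left(l,H \right)} = \frac{H}{9}$
$P{\left(t \right)} = 3 t$ ($P{\left(t \right)} = 2 t + t = 3 t$)
$B = - \frac{134550771964}{9}$ ($B = \left(-78757 + \frac{1}{9} \left(-140\right)\right) \left(18299 + 171489\right) = \left(-78757 - \frac{140}{9}\right) 189788 = \left(- \frac{708953}{9}\right) 189788 = - \frac{134550771964}{9} \approx -1.495 \cdot 10^{10}$)
$P{\left(I \right)} - B = 3 \cdot 695 - - \frac{134550771964}{9} = 2085 + \frac{134550771964}{9} = \frac{134550790729}{9}$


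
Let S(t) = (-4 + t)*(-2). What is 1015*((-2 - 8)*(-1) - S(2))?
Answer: 6090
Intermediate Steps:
S(t) = 8 - 2*t
1015*((-2 - 8)*(-1) - S(2)) = 1015*((-2 - 8)*(-1) - (8 - 2*2)) = 1015*(-10*(-1) - (8 - 4)) = 1015*(10 - 1*4) = 1015*(10 - 4) = 1015*6 = 6090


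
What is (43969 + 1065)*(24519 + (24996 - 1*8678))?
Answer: 1839053458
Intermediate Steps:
(43969 + 1065)*(24519 + (24996 - 1*8678)) = 45034*(24519 + (24996 - 8678)) = 45034*(24519 + 16318) = 45034*40837 = 1839053458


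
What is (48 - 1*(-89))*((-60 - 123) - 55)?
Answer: -32606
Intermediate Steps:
(48 - 1*(-89))*((-60 - 123) - 55) = (48 + 89)*(-183 - 55) = 137*(-238) = -32606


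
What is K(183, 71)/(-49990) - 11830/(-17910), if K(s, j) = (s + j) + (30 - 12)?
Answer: 29325509/44766045 ≈ 0.65508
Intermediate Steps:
K(s, j) = 18 + j + s (K(s, j) = (j + s) + 18 = 18 + j + s)
K(183, 71)/(-49990) - 11830/(-17910) = (18 + 71 + 183)/(-49990) - 11830/(-17910) = 272*(-1/49990) - 11830*(-1/17910) = -136/24995 + 1183/1791 = 29325509/44766045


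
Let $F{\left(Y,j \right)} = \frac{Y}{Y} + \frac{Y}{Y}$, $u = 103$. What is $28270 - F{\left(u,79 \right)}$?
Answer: $28268$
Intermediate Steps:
$F{\left(Y,j \right)} = 2$ ($F{\left(Y,j \right)} = 1 + 1 = 2$)
$28270 - F{\left(u,79 \right)} = 28270 - 2 = 28268$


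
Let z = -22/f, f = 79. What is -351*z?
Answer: 7722/79 ≈ 97.747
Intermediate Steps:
z = -22/79 ≈ -0.27848
-351*z = -351*(-22/79) = 7722/79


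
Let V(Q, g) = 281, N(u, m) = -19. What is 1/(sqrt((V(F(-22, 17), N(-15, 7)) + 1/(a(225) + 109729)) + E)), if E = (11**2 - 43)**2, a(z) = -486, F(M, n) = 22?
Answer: sqrt(4747507529133)/173832924 ≈ 0.012534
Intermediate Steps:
E = 6084 (E = (121 - 43)**2 = 78**2 = 6084)
1/(sqrt((V(F(-22, 17), N(-15, 7)) + 1/(a(225) + 109729)) + E)) = 1/(sqrt((281 + 1/(-486 + 109729)) + 6084)) = 1/(sqrt((281 + 1/109243) + 6084)) = 1/(sqrt(30697284/109243 + 6084)) = 1/(sqrt(695331696/109243)) = 1/(4*sqrt(4747507529133)/109243) = sqrt(4747507529133)/173832924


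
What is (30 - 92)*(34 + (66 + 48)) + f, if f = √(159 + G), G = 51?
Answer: -9176 + √210 ≈ -9161.5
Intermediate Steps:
f = √210 (f = √(159 + 51) = √210 ≈ 14.491)
(30 - 92)*(34 + (66 + 48)) + f = (30 - 92)*(34 + (66 + 48)) + √210 = -62*(34 + 114) + √210 = -62*148 + √210 = -9176 + √210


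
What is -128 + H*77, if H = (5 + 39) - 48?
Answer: -436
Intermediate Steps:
H = -4 (H = 44 - 48 = -4)
-128 + H*77 = -128 - 4*77 = -128 - 308 = -436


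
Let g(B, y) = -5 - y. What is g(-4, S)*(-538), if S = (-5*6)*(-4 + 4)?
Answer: 2690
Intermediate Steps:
S = 0 (S = -30*0 = 0)
g(-4, S)*(-538) = (-5 - 1*0)*(-538) = (-5 + 0)*(-538) = -5*(-538) = 2690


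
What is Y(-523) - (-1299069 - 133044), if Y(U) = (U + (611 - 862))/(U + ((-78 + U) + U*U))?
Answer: 9072435837/6335 ≈ 1.4321e+6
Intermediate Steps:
Y(U) = (-251 + U)/(-78 + U**2 + 2*U) (Y(U) = (U - 251)/(U + ((-78 + U) + U**2)) = (-251 + U)/(U + (-78 + U + U**2)) = (-251 + U)/(-78 + U**2 + 2*U))
Y(-523) - (-1299069 - 133044) = (-251 - 523)/(-78 + (-523)**2 + 2*(-523)) - (-1299069 - 133044) = -774/(-78 + 273529 - 1046) - 1*(-1432113) = -774/272405 + 1432113 = (1/272405)*(-774) + 1432113 = -18/6335 + 1432113 = 9072435837/6335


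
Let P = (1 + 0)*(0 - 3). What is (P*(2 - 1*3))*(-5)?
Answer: -15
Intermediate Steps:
P = -3 (P = 1*(-3) = -3)
(P*(2 - 1*3))*(-5) = -3*(2 - 1*3)*(-5) = -3*(2 - 3)*(-5) = -3*(-1)*(-5) = 3*(-5) = -15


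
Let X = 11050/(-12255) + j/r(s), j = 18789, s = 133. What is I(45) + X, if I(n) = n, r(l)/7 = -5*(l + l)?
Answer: 50537869/1200990 ≈ 42.080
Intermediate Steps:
r(l) = -70*l (r(l) = 7*(-5*(l + l)) = 7*(-10*l) = -70*l)
X = -3506681/1200990 (X = 11050/(-12255) + 18789/((-70*133)) = 11050*(-1/12255) + 18789/(-9310) = -2210/2451 + 18789*(-1/9310) = -2210/2451 - 18789/9310 = -3506681/1200990 ≈ -2.9198)
I(45) + X = 45 - 3506681/1200990 = 50537869/1200990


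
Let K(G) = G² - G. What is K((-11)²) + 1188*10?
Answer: 26400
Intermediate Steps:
K((-11)²) + 1188*10 = (-11)²*(-1 + (-11)²) + 1188*10 = 121*(-1 + 121) + 11880 = 121*120 + 11880 = 14520 + 11880 = 26400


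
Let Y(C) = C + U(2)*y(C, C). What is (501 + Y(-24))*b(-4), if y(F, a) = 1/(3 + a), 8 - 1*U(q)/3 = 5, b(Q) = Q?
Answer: -13344/7 ≈ -1906.3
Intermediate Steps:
U(q) = 9 (U(q) = 24 - 3*5 = 24 - 15 = 9)
Y(C) = C + 9/(3 + C)
(501 + Y(-24))*b(-4) = (501 + (9 - 24*(3 - 24))/(3 - 24))*(-4) = (501 + (9 - 24*(-21))/(-21))*(-4) = (501 - (9 + 504)/21)*(-4) = (501 - 1/21*513)*(-4) = (501 - 171/7)*(-4) = (3336/7)*(-4) = -13344/7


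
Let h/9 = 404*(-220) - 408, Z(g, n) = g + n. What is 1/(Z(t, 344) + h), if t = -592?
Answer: -1/803840 ≈ -1.2440e-6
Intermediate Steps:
h = -803592 (h = 9*(404*(-220) - 408) = 9*(-88880 - 408) = 9*(-89288) = -803592)
1/(Z(t, 344) + h) = 1/((-592 + 344) - 803592) = 1/(-248 - 803592) = 1/(-803840) = -1/803840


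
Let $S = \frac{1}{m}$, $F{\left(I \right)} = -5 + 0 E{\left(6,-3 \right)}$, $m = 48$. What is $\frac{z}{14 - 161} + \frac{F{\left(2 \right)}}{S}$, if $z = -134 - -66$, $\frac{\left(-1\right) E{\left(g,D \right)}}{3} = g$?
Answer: $- \frac{35212}{147} \approx -239.54$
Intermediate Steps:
$E{\left(g,D \right)} = - 3 g$
$z = -68$ ($z = -134 + 66 = -68$)
$F{\left(I \right)} = -5$ ($F{\left(I \right)} = -5 + 0 \left(\left(-3\right) 6\right) = -5 + 0 \left(-18\right) = -5 + 0 = -5$)
$S = \frac{1}{48} \approx 0.020833$
$\frac{z}{14 - 161} + \frac{F{\left(2 \right)}}{S} = - \frac{68}{14 - 161} - 5 \frac{1}{\frac{1}{48}} = - \frac{68}{14 - 161} - 240 = - \frac{68}{-147} - 240 = \left(-68\right) \left(- \frac{1}{147}\right) - 240 = \frac{68}{147} - 240 = - \frac{35212}{147}$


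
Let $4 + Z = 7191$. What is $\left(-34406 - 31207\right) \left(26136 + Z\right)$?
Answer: $-2186421999$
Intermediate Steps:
$Z = 7187$ ($Z = -4 + 7191 = 7187$)
$\left(-34406 - 31207\right) \left(26136 + Z\right) = \left(-34406 - 31207\right) \left(26136 + 7187\right) = \left(-65613\right) 33323 = -2186421999$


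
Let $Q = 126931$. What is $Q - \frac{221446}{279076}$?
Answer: $\frac{17711587155}{139538} \approx 1.2693 \cdot 10^{5}$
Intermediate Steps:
$Q - \frac{221446}{279076} = 126931 - \frac{221446}{279076} = 126931 - 221446 \cdot \frac{1}{279076} = 126931 - \frac{110723}{139538} = \frac{17711587155}{139538}$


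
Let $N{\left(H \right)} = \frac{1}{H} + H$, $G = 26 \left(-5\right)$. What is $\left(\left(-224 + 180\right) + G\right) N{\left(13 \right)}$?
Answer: $- \frac{29580}{13} \approx -2275.4$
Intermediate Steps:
$G = -130$
$N{\left(H \right)} = H + \frac{1}{H}$
$\left(\left(-224 + 180\right) + G\right) N{\left(13 \right)} = \left(\left(-224 + 180\right) - 130\right) \left(13 + \frac{1}{13}\right) = \left(-44 - 130\right) \left(13 + \frac{1}{13}\right) = \left(-174\right) \frac{170}{13} = - \frac{29580}{13}$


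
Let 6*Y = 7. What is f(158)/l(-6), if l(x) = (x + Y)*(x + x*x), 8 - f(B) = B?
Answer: 30/29 ≈ 1.0345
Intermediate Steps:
Y = 7/6 (Y = (1/6)*7 = 7/6 ≈ 1.1667)
f(B) = 8 - B
l(x) = (7/6 + x)*(x + x**2) (l(x) = (x + 7/6)*(x + x*x) = (7/6 + x)*(x + x**2))
f(158)/l(-6) = (8 - 1*158)/(((1/6)*(-6)*(7 + 6*(-6)**2 + 13*(-6)))) = (8 - 158)/(((1/6)*(-6)*(7 + 6*36 - 78))) = -150/((1/6)*(-6)*(7 + 216 - 78)) = -150/((1/6)*(-6)*145) = -150/(-145) = -1/145*(-150) = 30/29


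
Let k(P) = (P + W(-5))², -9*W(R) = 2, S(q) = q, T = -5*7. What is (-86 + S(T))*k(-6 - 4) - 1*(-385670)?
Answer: 30215126/81 ≈ 3.7303e+5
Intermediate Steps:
T = -35
W(R) = -2/9 (W(R) = -⅑*2 = -2/9)
k(P) = (-2/9 + P)² (k(P) = (P - 2/9)² = (-2/9 + P)²)
(-86 + S(T))*k(-6 - 4) - 1*(-385670) = (-86 - 35)*((-2 + 9*(-6 - 4))²/81) - 1*(-385670) = -121*(-2 + 9*(-10))²/81 + 385670 = -121*(-2 - 90)²/81 + 385670 = -121*(-92)²/81 + 385670 = -121*8464/81 + 385670 = -1024144/81 + 385670 = 30215126/81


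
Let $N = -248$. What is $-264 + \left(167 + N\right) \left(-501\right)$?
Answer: $40317$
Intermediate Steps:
$-264 + \left(167 + N\right) \left(-501\right) = -264 + \left(167 - 248\right) \left(-501\right) = -264 - -40581 = -264 + 40581 = 40317$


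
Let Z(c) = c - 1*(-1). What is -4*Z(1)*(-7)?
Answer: 56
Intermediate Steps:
Z(c) = 1 + c (Z(c) = c + 1 = 1 + c)
-4*Z(1)*(-7) = -4*(1 + 1)*(-7) = -4*2*(-7) = -8*(-7) = 56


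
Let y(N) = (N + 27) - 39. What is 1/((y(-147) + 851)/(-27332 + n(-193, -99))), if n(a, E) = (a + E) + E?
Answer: -27723/692 ≈ -40.062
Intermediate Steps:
n(a, E) = a + 2*E (n(a, E) = (E + a) + E = a + 2*E)
y(N) = -12 + N (y(N) = (27 + N) - 39 = -12 + N)
1/((y(-147) + 851)/(-27332 + n(-193, -99))) = 1/(((-12 - 147) + 851)/(-27332 + (-193 + 2*(-99)))) = 1/((-159 + 851)/(-27332 + (-193 - 198))) = 1/(692/(-27332 - 391)) = 1/(692/(-27723)) = 1/(692*(-1/27723)) = 1/(-692/27723) = -27723/692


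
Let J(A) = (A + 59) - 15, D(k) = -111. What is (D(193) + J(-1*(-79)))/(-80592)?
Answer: -1/6716 ≈ -0.00014890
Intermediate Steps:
J(A) = 44 + A (J(A) = (59 + A) - 15 = 44 + A)
(D(193) + J(-1*(-79)))/(-80592) = (-111 + (44 - 1*(-79)))/(-80592) = (-111 + (44 + 79))*(-1/80592) = (-111 + 123)*(-1/80592) = 12*(-1/80592) = -1/6716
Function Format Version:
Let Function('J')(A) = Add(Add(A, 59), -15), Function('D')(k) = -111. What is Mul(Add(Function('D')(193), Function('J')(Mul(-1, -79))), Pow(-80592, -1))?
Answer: Rational(-1, 6716) ≈ -0.00014890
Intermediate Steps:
Function('J')(A) = Add(44, A) (Function('J')(A) = Add(Add(59, A), -15) = Add(44, A))
Mul(Add(Function('D')(193), Function('J')(Mul(-1, -79))), Pow(-80592, -1)) = Mul(Add(-111, Add(44, Mul(-1, -79))), Pow(-80592, -1)) = Mul(Add(-111, Add(44, 79)), Rational(-1, 80592)) = Mul(Add(-111, 123), Rational(-1, 80592)) = Mul(12, Rational(-1, 80592)) = Rational(-1, 6716)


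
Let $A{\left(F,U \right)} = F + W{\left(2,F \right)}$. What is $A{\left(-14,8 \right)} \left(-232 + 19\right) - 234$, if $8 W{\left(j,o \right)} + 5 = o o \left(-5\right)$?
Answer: $\frac{231789}{8} \approx 28974.0$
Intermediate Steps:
$W{\left(j,o \right)} = - \frac{5}{8} - \frac{5 o^{2}}{8}$ ($W{\left(j,o \right)} = - \frac{5}{8} + \frac{o o \left(-5\right)}{8} = - \frac{5}{8} + \frac{o^{2} \left(-5\right)}{8} = - \frac{5}{8} + \frac{\left(-5\right) o^{2}}{8} = - \frac{5}{8} - \frac{5 o^{2}}{8}$)
$A{\left(F,U \right)} = - \frac{5}{8} + F - \frac{5 F^{2}}{8}$ ($A{\left(F,U \right)} = F - \left(\frac{5}{8} + \frac{5 F^{2}}{8}\right) = - \frac{5}{8} + F - \frac{5 F^{2}}{8}$)
$A{\left(-14,8 \right)} \left(-232 + 19\right) - 234 = \left(- \frac{5}{8} - 14 - \frac{5 \left(-14\right)^{2}}{8}\right) \left(-232 + 19\right) - 234 = \left(- \frac{5}{8} - 14 - \frac{245}{2}\right) \left(-213\right) - 234 = \left(- \frac{1097}{8}\right) \left(-213\right) - 234 = \frac{233661}{8} - 234 = \frac{231789}{8}$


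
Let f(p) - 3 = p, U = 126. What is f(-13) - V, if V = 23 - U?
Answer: 93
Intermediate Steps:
f(p) = 3 + p
V = -103 (V = 23 - 1*126 = 23 - 126 = -103)
f(-13) - V = (3 - 13) - 1*(-103) = -10 + 103 = 93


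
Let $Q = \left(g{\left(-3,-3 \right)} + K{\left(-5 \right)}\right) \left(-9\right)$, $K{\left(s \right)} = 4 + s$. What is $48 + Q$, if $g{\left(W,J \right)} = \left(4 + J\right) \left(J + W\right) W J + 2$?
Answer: $525$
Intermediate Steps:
$g{\left(W,J \right)} = 2 + J W \left(4 + J\right) \left(J + W\right)$ ($g{\left(W,J \right)} = W \left(4 + J\right) \left(J + W\right) J + 2 = J W \left(4 + J\right) \left(J + W\right) + 2 = 2 + J W \left(4 + J\right) \left(J + W\right)$)
$Q = 477$ ($Q = \left(\left(2 - 3 \left(-3\right)^{3} + \left(-3\right)^{2} \left(-3\right)^{2} + 4 \left(-3\right) \left(-3\right)^{2} + 4 \left(-3\right) \left(-3\right)^{2}\right) + \left(4 - 5\right)\right) \left(-9\right) = \left(\left(2 - -81 + 9 \cdot 9 + 4 \left(-3\right) 9 + 4 \left(-3\right) 9\right) - 1\right) \left(-9\right) = \left(\left(2 + 81 + 81 - 108 - 108\right) - 1\right) \left(-9\right) = \left(-52 - 1\right) \left(-9\right) = \left(-53\right) \left(-9\right) = 477$)
$48 + Q = 48 + 477 = 525$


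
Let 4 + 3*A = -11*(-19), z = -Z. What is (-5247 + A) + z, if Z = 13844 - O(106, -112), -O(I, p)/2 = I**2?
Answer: -124484/3 ≈ -41495.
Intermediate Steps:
O(I, p) = -2*I**2
Z = 36316 (Z = 13844 - (-2)*106**2 = 13844 - (-2)*11236 = 13844 - 1*(-22472) = 13844 + 22472 = 36316)
z = -36316 (z = -1*36316 = -36316)
A = 205/3 (A = -4/3 + (-11*(-19))/3 = -4/3 + (1/3)*209 = -4/3 + 209/3 = 205/3 ≈ 68.333)
(-5247 + A) + z = (-5247 + 205/3) - 36316 = -15536/3 - 36316 = -124484/3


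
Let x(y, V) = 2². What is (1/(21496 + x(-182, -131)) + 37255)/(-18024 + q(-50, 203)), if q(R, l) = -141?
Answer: -266994167/130182500 ≈ -2.0509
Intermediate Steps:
x(y, V) = 4
(1/(21496 + x(-182, -131)) + 37255)/(-18024 + q(-50, 203)) = (1/(21496 + 4) + 37255)/(-18024 - 141) = (1/21500 + 37255)/(-18165) = (1/21500 + 37255)*(-1/18165) = (800982501/21500)*(-1/18165) = -266994167/130182500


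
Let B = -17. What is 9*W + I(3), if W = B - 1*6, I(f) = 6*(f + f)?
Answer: -171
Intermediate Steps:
I(f) = 12*f (I(f) = 6*(2*f) = 12*f)
W = -23 (W = -17 - 1*6 = -17 - 6 = -23)
9*W + I(3) = 9*(-23) + 12*3 = -207 + 36 = -171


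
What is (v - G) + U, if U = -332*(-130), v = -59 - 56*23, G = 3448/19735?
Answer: 825176107/19735 ≈ 41813.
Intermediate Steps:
G = 3448/19735 (G = 3448*(1/19735) = 3448/19735 ≈ 0.17472)
v = -1347 (v = -59 - 1288 = -1347)
U = 43160
(v - G) + U = (-1347 - 1*3448/19735) + 43160 = (-1347 - 3448/19735) + 43160 = -26586493/19735 + 43160 = 825176107/19735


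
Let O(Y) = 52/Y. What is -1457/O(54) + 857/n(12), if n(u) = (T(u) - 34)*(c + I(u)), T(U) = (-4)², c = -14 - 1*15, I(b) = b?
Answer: -3003863/1989 ≈ -1510.2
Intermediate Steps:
c = -29 (c = -14 - 15 = -29)
T(U) = 16
n(u) = 522 - 18*u (n(u) = (16 - 34)*(-29 + u) = -18*(-29 + u) = 522 - 18*u)
-1457/O(54) + 857/n(12) = -1457/(52/54) + 857/(522 - 18*12) = -1457/(52*(1/54)) + 857/(522 - 216) = -1457/26/27 + 857/306 = -1457*27/26 + 857*(1/306) = -39339/26 + 857/306 = -3003863/1989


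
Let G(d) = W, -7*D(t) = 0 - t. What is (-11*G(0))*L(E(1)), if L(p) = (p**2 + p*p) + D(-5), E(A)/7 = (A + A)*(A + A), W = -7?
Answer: 120681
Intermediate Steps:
D(t) = t/7 (D(t) = -(0 - t)/7 = -(-1)*t/7 = t/7)
G(d) = -7
E(A) = 28*A**2 (E(A) = 7*((A + A)*(A + A)) = 7*((2*A)*(2*A)) = 7*(4*A**2) = 28*A**2)
L(p) = -5/7 + 2*p**2 (L(p) = (p**2 + p*p) + (1/7)*(-5) = (p**2 + p**2) - 5/7 = 2*p**2 - 5/7 = -5/7 + 2*p**2)
(-11*G(0))*L(E(1)) = (-11*(-7))*(-5/7 + 2*(28*1**2)**2) = 77*(-5/7 + 2*(28*1)**2) = 77*(-5/7 + 2*28**2) = 77*(-5/7 + 2*784) = 77*(-5/7 + 1568) = 77*(10971/7) = 120681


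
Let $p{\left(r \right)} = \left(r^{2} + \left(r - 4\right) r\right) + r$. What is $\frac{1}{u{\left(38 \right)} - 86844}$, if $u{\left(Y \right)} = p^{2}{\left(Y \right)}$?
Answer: $\frac{1}{7608232} \approx 1.3144 \cdot 10^{-7}$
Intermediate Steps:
$p{\left(r \right)} = r + r^{2} + r \left(-4 + r\right)$ ($p{\left(r \right)} = \left(r^{2} + \left(r - 4\right) r\right) + r = \left(r^{2} + \left(-4 + r\right) r\right) + r = \left(r^{2} + r \left(-4 + r\right)\right) + r = r + r^{2} + r \left(-4 + r\right)$)
$u{\left(Y \right)} = Y^{2} \left(-3 + 2 Y\right)^{2}$ ($u{\left(Y \right)} = \left(Y \left(-3 + 2 Y\right)\right)^{2} = Y^{2} \left(-3 + 2 Y\right)^{2}$)
$\frac{1}{u{\left(38 \right)} - 86844} = \frac{1}{38^{2} \left(-3 + 2 \cdot 38\right)^{2} - 86844} = \frac{1}{1444 \left(-3 + 76\right)^{2} - 86844} = \frac{1}{1444 \cdot 73^{2} - 86844} = \frac{1}{1444 \cdot 5329 - 86844} = \frac{1}{7695076 - 86844} = \frac{1}{7608232}$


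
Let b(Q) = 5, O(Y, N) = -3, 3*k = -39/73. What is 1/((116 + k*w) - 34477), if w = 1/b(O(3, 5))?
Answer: -365/12541778 ≈ -2.9103e-5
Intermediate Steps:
k = -13/73 (k = (-39/73)/3 = (-39*1/73)/3 = (⅓)*(-39/73) = -13/73 ≈ -0.17808)
w = ⅕ (w = 1/5 = ⅕ ≈ 0.20000)
1/((116 + k*w) - 34477) = 1/((116 - 13/73*⅕) - 34477) = 1/((116 - 13/365) - 34477) = 1/(42327/365 - 34477) = 1/(-12541778/365) = -365/12541778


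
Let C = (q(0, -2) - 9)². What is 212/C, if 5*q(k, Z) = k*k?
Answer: 212/81 ≈ 2.6173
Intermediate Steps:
q(k, Z) = k²/5 (q(k, Z) = (k*k)/5 = k²/5)
C = 81 (C = ((⅕)*0² - 9)² = ((⅕)*0 - 9)² = (0 - 9)² = (-9)² = 81)
212/C = 212/81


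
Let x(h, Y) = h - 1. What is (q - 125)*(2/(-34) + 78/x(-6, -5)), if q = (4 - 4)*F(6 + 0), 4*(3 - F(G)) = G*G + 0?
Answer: 166625/119 ≈ 1400.2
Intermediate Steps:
x(h, Y) = -1 + h
F(G) = 3 - G**2/4 (F(G) = 3 - (G*G + 0)/4 = 3 - (G**2 + 0)/4 = 3 - G**2/4)
q = 0 (q = (4 - 4)*(3 - (6 + 0)**2/4) = 0*(3 - 1/4*6**2) = 0*(3 - 1/4*36) = 0*(3 - 9) = 0*(-6) = 0)
(q - 125)*(2/(-34) + 78/x(-6, -5)) = (0 - 125)*(2/(-34) + 78/(-1 - 6)) = -125*(2*(-1/34) + 78/(-7)) = -125*(-1/17 + 78*(-1/7)) = -125*(-1/17 - 78/7) = -125*(-1333/119) = 166625/119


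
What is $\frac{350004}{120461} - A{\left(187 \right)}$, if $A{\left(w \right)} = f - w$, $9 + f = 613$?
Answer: $- \frac{49882233}{120461} \approx -414.09$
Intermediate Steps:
$f = 604$ ($f = -9 + 613 = 604$)
$A{\left(w \right)} = 604 - w$
$\frac{350004}{120461} - A{\left(187 \right)} = \frac{350004}{120461} - \left(604 - 187\right) = 350004 \cdot \frac{1}{120461} - \left(604 - 187\right) = \frac{350004}{120461} - 417 = - \frac{49882233}{120461}$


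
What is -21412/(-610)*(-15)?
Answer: -32118/61 ≈ -526.52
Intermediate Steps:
-21412/(-610)*(-15) = -21412*(-1/610)*(-15) = (10706/305)*(-15) = -32118/61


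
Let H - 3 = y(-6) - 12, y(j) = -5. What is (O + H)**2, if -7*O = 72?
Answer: 28900/49 ≈ 589.80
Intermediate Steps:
O = -72/7 (O = -1/7*72 = -72/7 ≈ -10.286)
H = -14 (H = 3 + (-5 - 12) = 3 - 17 = -14)
(O + H)**2 = (-72/7 - 14)**2 = (-170/7)**2 = 28900/49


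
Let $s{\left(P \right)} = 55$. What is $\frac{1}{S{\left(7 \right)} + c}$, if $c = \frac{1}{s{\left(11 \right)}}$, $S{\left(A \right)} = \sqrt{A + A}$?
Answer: $- \frac{55}{42349} + \frac{3025 \sqrt{14}}{42349} \approx 0.26597$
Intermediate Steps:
$S{\left(A \right)} = \sqrt{2} \sqrt{A}$ ($S{\left(A \right)} = \sqrt{2 A} = \sqrt{2} \sqrt{A}$)
$c = \frac{1}{55} \approx 0.018182$
$\frac{1}{S{\left(7 \right)} + c} = \frac{1}{\sqrt{2} \sqrt{7} + \frac{1}{55}} = \frac{1}{\sqrt{14} + \frac{1}{55}} = \frac{1}{\frac{1}{55} + \sqrt{14}}$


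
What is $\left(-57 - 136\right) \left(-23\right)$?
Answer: $4439$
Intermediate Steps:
$\left(-57 - 136\right) \left(-23\right) = \left(-193\right) \left(-23\right) = 4439$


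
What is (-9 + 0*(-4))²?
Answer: 81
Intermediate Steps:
(-9 + 0*(-4))² = (-9 + 0)² = (-9)² = 81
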